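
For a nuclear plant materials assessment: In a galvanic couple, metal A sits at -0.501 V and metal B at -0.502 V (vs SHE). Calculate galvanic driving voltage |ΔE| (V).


Driving voltage is the absolute potential difference.
|ΔE| = |-0.501 − (-0.502)| = 0.001 V

0.001 V


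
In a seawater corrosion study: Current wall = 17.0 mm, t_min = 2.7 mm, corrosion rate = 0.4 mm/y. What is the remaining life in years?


Apply the remaining-life relation: RL = (t_current − t_min) / CR
RL = (17.0 − 2.7) / 0.4 = 14.3 / 0.4 = 35.8 years

35.8 years


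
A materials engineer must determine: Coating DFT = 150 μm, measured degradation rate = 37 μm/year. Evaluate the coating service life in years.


Service life = thickness / degradation rate
Life = 150 / 37 = 4.1 years

4.1 years


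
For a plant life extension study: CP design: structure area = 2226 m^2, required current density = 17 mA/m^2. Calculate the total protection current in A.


I = area * current density, then convert mA → A (÷1000)
I = 2226 * 17 / 1000 = 37.84 A

37.84 A


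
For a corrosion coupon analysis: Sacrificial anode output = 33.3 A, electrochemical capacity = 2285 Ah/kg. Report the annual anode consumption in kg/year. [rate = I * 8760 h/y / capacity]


Annual consumption = current * hours per year / capacity
Rate = 33.3 * 8760 / 2285 = 127.7 kg/year

127.7 kg/year


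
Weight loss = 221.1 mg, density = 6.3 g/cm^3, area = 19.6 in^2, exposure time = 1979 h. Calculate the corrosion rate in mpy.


Apply the mpy weight-loss relation: CR = 534 * W / (D * A * T)
Numerator: 534 * 221.1 = 118067.4
Denominator: 6.3 * 19.6 * 1979 = 244366.92
CR = 118067.4 / 244366.92 = 0.483 mpy

0.483 mpy


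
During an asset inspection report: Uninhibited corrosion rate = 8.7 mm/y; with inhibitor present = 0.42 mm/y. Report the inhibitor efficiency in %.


Apply the inhibitor-efficiency definition: IE = (CR_blank − CR_inh)/CR_blank × 100
IE = (8.7 − 0.42) / 8.7 × 100
IE = 8.28 / 8.7 × 100 = 95.2 %

95.2 %


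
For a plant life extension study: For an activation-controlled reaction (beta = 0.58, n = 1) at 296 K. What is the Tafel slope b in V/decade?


Apply the Tafel slope relation: b = 2.303*R*T/(beta*n*F)
Numerator: 2.303 * 8.314 * 296 = 5667.55
Denominator: 0.58 * 1 * 96485 = 55961.3
b = 5667.55 / 55961.3 = 0.1013 V/decade

0.1013 V/decade


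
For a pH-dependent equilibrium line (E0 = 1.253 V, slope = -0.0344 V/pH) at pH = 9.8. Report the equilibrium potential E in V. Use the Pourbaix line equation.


Apply the Pourbaix line equation: E = E0 + slope*pH
E = 1.253 + (-0.0344)*9.8 = 1.253 + (-0.33712) = 0.91588 V
Rounded to 4 decimal places: E = 0.9159 V

0.9159 V


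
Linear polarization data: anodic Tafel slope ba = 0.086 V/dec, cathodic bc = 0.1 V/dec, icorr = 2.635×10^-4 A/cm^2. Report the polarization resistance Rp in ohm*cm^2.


Apply the Stern-Geary equation: Rp = ba*bc / (2.303*icorr*(ba+bc))
ba*bc = 0.086*0.1 = 0.0086
ba+bc = 0.186; 2.303*icorr*(ba+bc) = 2.303*2.635×10^-4*0.186 = 1.1287233×10^-4
Rp = 0.0086 / 1.1287233×10^-4 = 76.19 ohm*cm^2

76.19 ohm*cm^2


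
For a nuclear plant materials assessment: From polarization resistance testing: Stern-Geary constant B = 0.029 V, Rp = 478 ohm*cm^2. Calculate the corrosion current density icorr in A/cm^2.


Apply the Stern-Geary relation: icorr = B / Rp
icorr = 0.029 / 478 = 6.067×10^-5 A/cm^2

6.067×10^-5 A/cm^2


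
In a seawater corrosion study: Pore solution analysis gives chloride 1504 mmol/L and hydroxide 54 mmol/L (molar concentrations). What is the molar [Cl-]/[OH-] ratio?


Threshold parameter = [Cl-] / [OH-] (molar basis; both in mmol/L, so units cancel)
Ratio = 1504 / 54 = 27.85

27.85


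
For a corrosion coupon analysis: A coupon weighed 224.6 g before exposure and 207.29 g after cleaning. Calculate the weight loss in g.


Weight loss = initial − final
WL = 224.6 − 207.29 = 17.31 g

17.31 g


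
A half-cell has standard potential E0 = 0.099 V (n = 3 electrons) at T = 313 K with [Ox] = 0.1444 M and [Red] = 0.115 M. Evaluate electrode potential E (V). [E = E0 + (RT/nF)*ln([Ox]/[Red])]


Apply the Nernst equation: E = E0 + (RT/nF)*ln([Ox]/[Red])
Step 1: RT/nF = 8.314*313/(3*96485) = 0.00899028 V
Step 2: [Ox]/[Red] = 0.1444/0.115 = 1.255652
Step 3: ln(1.255652) = 0.227655
Step 4: correction = 0.00899028 * 0.227655 = 0.002 V
E = 0.099 + 0.002 = 0.101 V

0.101 V


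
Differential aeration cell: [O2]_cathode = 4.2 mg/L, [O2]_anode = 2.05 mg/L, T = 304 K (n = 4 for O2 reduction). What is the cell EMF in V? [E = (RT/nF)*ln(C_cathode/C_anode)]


Apply the Nernst concentration-cell relation: E = (RT/nF)*ln(C_cathode/C_anode)
RT/nF = 8.314*304/(4*96485) = 0.00654883 V
ln(4.2/2.05) = 0.71724
E = 0.00654883 * 0.71724 = 0.0047 V

0.0047 V


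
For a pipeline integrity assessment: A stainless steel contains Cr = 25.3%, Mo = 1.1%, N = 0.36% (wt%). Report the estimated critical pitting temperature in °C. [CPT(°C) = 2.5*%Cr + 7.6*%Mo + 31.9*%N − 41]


Apply the ASTM G48 empirical CPT estimate: CPT(°C) = 2.5*%Cr + 7.6*%Mo + 31.9*%N − 41
2.5*25.3 = 63.25; 7.6*1.1 = 8.36; 31.9*0.36 = 11.484
CPT = 63.25 + 8.36 + 11.484 − 41 = 42.094 °C
Rounded to 0.1 °C: CPT ≈ 42.1 °C

42.1 °C


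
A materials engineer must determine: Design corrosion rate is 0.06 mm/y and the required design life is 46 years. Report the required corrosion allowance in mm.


Corrosion allowance = CR × design life
CA = 0.06 * 46 = 2.76 mm

2.76 mm


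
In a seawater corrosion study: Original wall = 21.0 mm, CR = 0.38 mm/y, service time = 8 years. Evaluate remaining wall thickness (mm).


Remaining wall = original − CR × time
t = 21.0 − 0.38*8 = 21.0 − 3.04 = 17.96 mm

17.96 mm


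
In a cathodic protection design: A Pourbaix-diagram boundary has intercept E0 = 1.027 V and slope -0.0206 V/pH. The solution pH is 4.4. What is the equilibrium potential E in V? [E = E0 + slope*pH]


Apply the Pourbaix line equation: E = E0 + slope*pH
E = 1.027 + (-0.0206)*4.4 = 1.027 + (-0.09064) = 0.93636 V
Rounded to 4 decimal places: E = 0.9364 V

0.9364 V


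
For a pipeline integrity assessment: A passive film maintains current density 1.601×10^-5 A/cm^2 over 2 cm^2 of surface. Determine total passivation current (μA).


I = i_pass * A, then convert A → μA (×10^6)
I = 1.601×10^-5 * 2 * 10^6 = 32.02 μA

32.02 μA


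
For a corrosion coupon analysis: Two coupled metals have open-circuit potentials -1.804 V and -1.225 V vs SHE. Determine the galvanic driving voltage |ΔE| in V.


Driving voltage is the absolute potential difference.
|ΔE| = |-1.804 − (-1.225)| = 0.579 V

0.579 V


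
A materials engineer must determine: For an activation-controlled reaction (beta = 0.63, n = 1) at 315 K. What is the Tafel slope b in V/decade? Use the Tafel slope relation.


Apply the Tafel slope relation: b = 2.303*R*T/(beta*n*F)
Numerator: 2.303 * 8.314 * 315 = 6031.35
Denominator: 0.63 * 1 * 96485 = 60785.55
b = 6031.35 / 60785.55 = 0.099 V/decade

0.099 V/decade


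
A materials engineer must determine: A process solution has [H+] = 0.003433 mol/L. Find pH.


pH = −log10[H+]
pH = −log10(0.003433) = 2.46

2.46


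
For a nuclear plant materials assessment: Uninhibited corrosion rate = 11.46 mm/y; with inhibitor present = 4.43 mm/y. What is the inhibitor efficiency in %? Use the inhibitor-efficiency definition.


Apply the inhibitor-efficiency definition: IE = (CR_blank − CR_inh)/CR_blank × 100
IE = (11.46 − 4.43) / 11.46 × 100
IE = 7.03 / 11.46 × 100 = 61.3 %

61.3 %


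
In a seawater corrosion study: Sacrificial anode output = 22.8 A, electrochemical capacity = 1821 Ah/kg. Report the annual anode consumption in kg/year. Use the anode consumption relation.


Annual consumption = current * hours per year / capacity
Rate = 22.8 * 8760 / 1821 = 109.7 kg/year

109.7 kg/year


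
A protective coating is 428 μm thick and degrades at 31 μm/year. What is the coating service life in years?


Service life = thickness / degradation rate
Life = 428 / 31 = 13.8 years

13.8 years


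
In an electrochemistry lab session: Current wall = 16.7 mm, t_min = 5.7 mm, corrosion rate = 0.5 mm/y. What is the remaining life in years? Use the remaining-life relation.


Apply the remaining-life relation: RL = (t_current − t_min) / CR
RL = (16.7 − 5.7) / 0.5 = 11.0 / 0.5 = 22.0 years

22.0 years


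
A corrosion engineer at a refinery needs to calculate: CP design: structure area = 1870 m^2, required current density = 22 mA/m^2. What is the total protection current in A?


I = area * current density, then convert mA → A (÷1000)
I = 1870 * 22 / 1000 = 41.14 A

41.14 A


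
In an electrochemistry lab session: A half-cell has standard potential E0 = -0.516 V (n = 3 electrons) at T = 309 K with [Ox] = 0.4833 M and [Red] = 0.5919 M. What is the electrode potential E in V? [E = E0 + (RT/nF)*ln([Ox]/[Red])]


Apply the Nernst equation: E = E0 + (RT/nF)*ln([Ox]/[Red])
Step 1: RT/nF = 8.314*309/(3*96485) = 0.00887539 V
Step 2: [Ox]/[Red] = 0.4833/0.5919 = 0.816523
Step 3: ln(0.816523) = -0.2027
Step 4: correction = 0.00887539 * -0.2027 = -0.0018 V
E = -0.516 + -0.0018 = -0.5178 V

-0.5178 V


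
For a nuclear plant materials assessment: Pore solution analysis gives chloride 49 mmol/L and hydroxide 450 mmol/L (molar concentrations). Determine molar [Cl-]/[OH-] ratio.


Threshold parameter = [Cl-] / [OH-] (molar basis; both in mmol/L, so units cancel)
Ratio = 49 / 450 = 0.11

0.11


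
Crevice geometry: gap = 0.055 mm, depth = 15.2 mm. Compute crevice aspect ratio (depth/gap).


Aspect ratio = depth / gap
Ratio = 15.2 / 0.055 = 276.4

276.4


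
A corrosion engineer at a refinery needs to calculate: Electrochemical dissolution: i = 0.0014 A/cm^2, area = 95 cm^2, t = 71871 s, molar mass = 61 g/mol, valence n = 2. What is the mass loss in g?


Apply Faraday's law: m = i*A*t*M / (n*F)
Total charge passed Q = i*A*t = 0.0014*95*71871 = 9558.843 C
m = Q*M/(n*F) = 9558.843*61/(2*96485) = 3.02166 g

3.02166 g


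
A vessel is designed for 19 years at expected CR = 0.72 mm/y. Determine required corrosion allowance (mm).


Corrosion allowance = CR × design life
CA = 0.72 * 19 = 13.68 mm

13.68 mm


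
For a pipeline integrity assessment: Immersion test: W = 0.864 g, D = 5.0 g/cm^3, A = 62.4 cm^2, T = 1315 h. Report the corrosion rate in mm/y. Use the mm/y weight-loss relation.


Apply the mm/y weight-loss relation: CR = 87600 * W / (D * A * T)
Numerator: 87600 * 0.864 = 75686.4
Denominator: 5.0 * 62.4 * 1315 = 410280.0
CR = 75686.4 / 410280.0 = 0.1845 mm/y

0.1845 mm/y


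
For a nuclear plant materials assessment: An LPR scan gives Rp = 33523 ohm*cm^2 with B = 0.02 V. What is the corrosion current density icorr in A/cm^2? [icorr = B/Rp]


Apply the Stern-Geary relation: icorr = B / Rp
icorr = 0.02 / 33523 = 5.966×10^-7 A/cm^2

5.966×10^-7 A/cm^2


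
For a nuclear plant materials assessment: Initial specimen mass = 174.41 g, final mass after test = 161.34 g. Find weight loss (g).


Weight loss = initial − final
WL = 174.41 − 161.34 = 13.07 g

13.07 g


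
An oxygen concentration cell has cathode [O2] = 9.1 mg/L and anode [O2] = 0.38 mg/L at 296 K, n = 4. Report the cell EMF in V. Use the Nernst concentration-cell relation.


Apply the Nernst concentration-cell relation: E = (RT/nF)*ln(C_cathode/C_anode)
RT/nF = 8.314*296/(4*96485) = 0.00637649 V
ln(9.1/0.38) = 3.17586
E = 0.00637649 * 3.17586 = 0.02025 V

0.02025 V


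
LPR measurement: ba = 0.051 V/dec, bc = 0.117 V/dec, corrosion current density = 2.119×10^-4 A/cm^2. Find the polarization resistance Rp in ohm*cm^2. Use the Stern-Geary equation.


Apply the Stern-Geary equation: Rp = ba*bc / (2.303*icorr*(ba+bc))
ba*bc = 0.051*0.117 = 0.005967
ba+bc = 0.168; 2.303*icorr*(ba+bc) = 2.303*2.119×10^-4*0.168 = 8.1984958×10^-5
Rp = 0.005967 / 8.1984958×10^-5 = 72.8 ohm*cm^2

72.8 ohm*cm^2


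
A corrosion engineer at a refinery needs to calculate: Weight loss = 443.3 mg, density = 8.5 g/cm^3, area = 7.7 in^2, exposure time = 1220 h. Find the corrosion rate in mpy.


Apply the mpy weight-loss relation: CR = 534 * W / (D * A * T)
Numerator: 534 * 443.3 = 236722.2
Denominator: 8.5 * 7.7 * 1220 = 79849.0
CR = 236722.2 / 79849.0 = 2.965 mpy

2.965 mpy


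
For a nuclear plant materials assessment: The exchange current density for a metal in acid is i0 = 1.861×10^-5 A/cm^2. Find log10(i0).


i0 = 1.861×10^-5 A/cm^2
log10(i0) = -4.73

-4.73


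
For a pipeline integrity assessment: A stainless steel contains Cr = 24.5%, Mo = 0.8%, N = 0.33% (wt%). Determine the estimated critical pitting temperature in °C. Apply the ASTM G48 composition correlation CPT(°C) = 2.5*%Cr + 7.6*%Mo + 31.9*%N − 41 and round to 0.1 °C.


Apply the ASTM G48 empirical CPT estimate: CPT(°C) = 2.5*%Cr + 7.6*%Mo + 31.9*%N − 41
2.5*24.5 = 61.25; 7.6*0.8 = 6.08; 31.9*0.33 = 10.527
CPT = 61.25 + 6.08 + 10.527 − 41 = 36.857 °C
Rounded to 0.1 °C: CPT ≈ 36.9 °C

36.9 °C


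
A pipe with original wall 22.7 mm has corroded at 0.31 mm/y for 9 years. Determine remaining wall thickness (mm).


Remaining wall = original − CR × time
t = 22.7 − 0.31*9 = 22.7 − 2.79 = 19.91 mm

19.91 mm


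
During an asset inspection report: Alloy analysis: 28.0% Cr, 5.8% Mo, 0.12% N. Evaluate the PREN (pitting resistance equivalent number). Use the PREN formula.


Apply the PREN formula: PREN = Cr + 3.3*Mo + 16*N
PREN = 28.0 + 3.3*5.8 + 16*0.12
PREN = 28.0 + 19.14 + 1.92 = 49.06

49.06


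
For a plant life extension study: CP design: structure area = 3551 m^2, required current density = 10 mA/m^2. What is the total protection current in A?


I = area * current density, then convert mA → A (÷1000)
I = 3551 * 10 / 1000 = 35.51 A

35.51 A


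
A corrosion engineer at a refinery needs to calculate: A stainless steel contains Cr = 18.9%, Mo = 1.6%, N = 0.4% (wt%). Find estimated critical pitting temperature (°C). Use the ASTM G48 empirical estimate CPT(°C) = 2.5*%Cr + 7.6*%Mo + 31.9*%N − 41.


Apply the ASTM G48 empirical CPT estimate: CPT(°C) = 2.5*%Cr + 7.6*%Mo + 31.9*%N − 41
2.5*18.9 = 47.25; 7.6*1.6 = 12.16; 31.9*0.4 = 12.76
CPT = 47.25 + 12.16 + 12.76 − 41 = 31.17 °C
Rounded to 0.1 °C: CPT ≈ 31.2 °C

31.2 °C


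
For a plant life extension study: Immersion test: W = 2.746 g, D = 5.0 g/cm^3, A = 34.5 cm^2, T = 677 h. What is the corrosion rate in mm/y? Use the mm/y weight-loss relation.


Apply the mm/y weight-loss relation: CR = 87600 * W / (D * A * T)
Numerator: 87600 * 2.746 = 240549.6
Denominator: 5.0 * 34.5 * 677 = 116782.5
CR = 240549.6 / 116782.5 = 2.05981 mm/y

2.05981 mm/y


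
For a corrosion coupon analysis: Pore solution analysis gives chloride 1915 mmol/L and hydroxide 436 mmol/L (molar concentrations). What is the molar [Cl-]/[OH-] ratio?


Threshold parameter = [Cl-] / [OH-] (molar basis; both in mmol/L, so units cancel)
Ratio = 1915 / 436 = 4.39

4.39


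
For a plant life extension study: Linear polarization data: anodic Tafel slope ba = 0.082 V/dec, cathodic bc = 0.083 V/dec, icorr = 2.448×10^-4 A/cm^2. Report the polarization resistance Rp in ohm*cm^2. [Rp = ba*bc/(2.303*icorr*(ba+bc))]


Apply the Stern-Geary equation: Rp = ba*bc / (2.303*icorr*(ba+bc))
ba*bc = 0.082*0.083 = 0.006806
ba+bc = 0.165; 2.303*icorr*(ba+bc) = 2.303*2.448×10^-4*0.165 = 9.3022776×10^-5
Rp = 0.006806 / 9.3022776×10^-5 = 73.16 ohm*cm^2

73.16 ohm*cm^2


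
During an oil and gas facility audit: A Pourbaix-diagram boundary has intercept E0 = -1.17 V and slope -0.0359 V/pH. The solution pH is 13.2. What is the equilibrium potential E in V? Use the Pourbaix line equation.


Apply the Pourbaix line equation: E = E0 + slope*pH
E = -1.17 + (-0.0359)*13.2 = -1.17 + (-0.47388) = -1.64388 V
Rounded to 3 decimal places: E = -1.644 V

-1.644 V


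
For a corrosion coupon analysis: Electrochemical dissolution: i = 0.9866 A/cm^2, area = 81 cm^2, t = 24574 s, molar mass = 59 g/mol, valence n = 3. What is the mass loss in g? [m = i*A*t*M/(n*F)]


Apply Faraday's law: m = i*A*t*M / (n*F)
Total charge passed Q = i*A*t = 0.9866*81*24574 = 1963821.3804 C
m = Q*M/(n*F) = 1963821.3804*59/(3*96485) = 400.2883 g

400.2883 g


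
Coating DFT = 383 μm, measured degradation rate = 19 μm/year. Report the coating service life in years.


Service life = thickness / degradation rate
Life = 383 / 19 = 20.2 years

20.2 years


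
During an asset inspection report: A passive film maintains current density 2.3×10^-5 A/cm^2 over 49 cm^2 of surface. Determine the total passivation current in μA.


I = i_pass * A, then convert A → μA (×10^6)
I = 2.3×10^-5 * 49 * 10^6 = 1127.0 μA

1127.0 μA


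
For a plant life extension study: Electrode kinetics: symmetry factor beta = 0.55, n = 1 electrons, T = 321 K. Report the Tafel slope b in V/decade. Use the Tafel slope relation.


Apply the Tafel slope relation: b = 2.303*R*T/(beta*n*F)
Numerator: 2.303 * 8.314 * 321 = 6146.23
Denominator: 0.55 * 1 * 96485 = 53066.75
b = 6146.23 / 53066.75 = 0.116 V/decade

0.116 V/decade


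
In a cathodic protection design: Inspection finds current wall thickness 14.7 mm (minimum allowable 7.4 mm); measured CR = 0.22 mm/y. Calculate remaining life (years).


Apply the remaining-life relation: RL = (t_current − t_min) / CR
RL = (14.7 − 7.4) / 0.22 = 7.3 / 0.22 = 33.2 years

33.2 years


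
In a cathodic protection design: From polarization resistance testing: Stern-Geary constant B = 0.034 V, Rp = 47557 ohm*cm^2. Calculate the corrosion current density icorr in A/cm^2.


Apply the Stern-Geary relation: icorr = B / Rp
icorr = 0.034 / 47557 = 7.149×10^-7 A/cm^2

7.149×10^-7 A/cm^2


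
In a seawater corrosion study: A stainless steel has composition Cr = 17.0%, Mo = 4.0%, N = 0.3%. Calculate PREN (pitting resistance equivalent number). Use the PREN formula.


Apply the PREN formula: PREN = Cr + 3.3*Mo + 16*N
PREN = 17.0 + 3.3*4.0 + 16*0.3
PREN = 17.0 + 13.2 + 4.8 = 35.0

35.0


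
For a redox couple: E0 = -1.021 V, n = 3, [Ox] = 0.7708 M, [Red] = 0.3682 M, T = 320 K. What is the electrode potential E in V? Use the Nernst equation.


Apply the Nernst equation: E = E0 + (RT/nF)*ln([Ox]/[Red])
Step 1: RT/nF = 8.314*320/(3*96485) = 0.00919134 V
Step 2: [Ox]/[Red] = 0.7708/0.3682 = 2.093427
Step 3: ln(2.093427) = 0.738802
Step 4: correction = 0.00919134 * 0.738802 = 0.0068 V
E = -1.021 + 0.0068 = -1.0142 V

-1.0142 V


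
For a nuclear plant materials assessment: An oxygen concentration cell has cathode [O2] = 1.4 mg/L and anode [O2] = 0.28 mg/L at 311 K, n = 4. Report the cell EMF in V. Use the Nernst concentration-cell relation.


Apply the Nernst concentration-cell relation: E = (RT/nF)*ln(C_cathode/C_anode)
RT/nF = 8.314*311/(4*96485) = 0.00669963 V
ln(1.4/0.28) = 1.60944
E = 0.00669963 * 1.60944 = 0.01078 V

0.01078 V


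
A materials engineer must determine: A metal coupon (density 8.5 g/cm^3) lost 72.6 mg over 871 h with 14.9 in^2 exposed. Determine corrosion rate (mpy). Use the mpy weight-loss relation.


Apply the mpy weight-loss relation: CR = 534 * W / (D * A * T)
Numerator: 534 * 72.6 = 38768.4
Denominator: 8.5 * 14.9 * 871 = 110312.15
CR = 38768.4 / 110312.15 = 0.3514 mpy

0.3514 mpy


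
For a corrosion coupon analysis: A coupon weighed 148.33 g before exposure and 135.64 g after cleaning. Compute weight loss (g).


Weight loss = initial − final
WL = 148.33 − 135.64 = 12.69 g

12.69 g


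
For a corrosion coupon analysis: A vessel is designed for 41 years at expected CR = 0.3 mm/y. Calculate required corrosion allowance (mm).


Corrosion allowance = CR × design life
CA = 0.3 * 41 = 12.3 mm

12.3 mm


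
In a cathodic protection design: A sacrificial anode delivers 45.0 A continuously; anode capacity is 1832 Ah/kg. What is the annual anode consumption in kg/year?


Annual consumption = current * hours per year / capacity
Rate = 45.0 * 8760 / 1832 = 215.2 kg/year

215.2 kg/year


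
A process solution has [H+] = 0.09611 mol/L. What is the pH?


pH = −log10[H+]
pH = −log10(0.09611) = 1.02

1.02


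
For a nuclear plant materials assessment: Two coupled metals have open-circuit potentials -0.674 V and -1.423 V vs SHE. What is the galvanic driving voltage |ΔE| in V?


Driving voltage is the absolute potential difference.
|ΔE| = |-0.674 − (-1.423)| = 0.749 V

0.749 V


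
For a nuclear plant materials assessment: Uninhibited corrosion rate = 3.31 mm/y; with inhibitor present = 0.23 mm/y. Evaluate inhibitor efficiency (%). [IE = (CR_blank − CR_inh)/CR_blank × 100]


Apply the inhibitor-efficiency definition: IE = (CR_blank − CR_inh)/CR_blank × 100
IE = (3.31 − 0.23) / 3.31 × 100
IE = 3.08 / 3.31 × 100 = 93.1 %

93.1 %


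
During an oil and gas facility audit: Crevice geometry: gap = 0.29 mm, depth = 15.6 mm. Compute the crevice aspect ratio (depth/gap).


Aspect ratio = depth / gap
Ratio = 15.6 / 0.29 = 53.8

53.8


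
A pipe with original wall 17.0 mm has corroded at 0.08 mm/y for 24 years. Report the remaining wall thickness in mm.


Remaining wall = original − CR × time
t = 17.0 − 0.08*24 = 17.0 − 1.92 = 15.08 mm

15.08 mm


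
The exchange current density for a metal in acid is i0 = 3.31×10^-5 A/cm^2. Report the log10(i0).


i0 = 3.31×10^-5 A/cm^2
log10(i0) = -4.48

-4.48


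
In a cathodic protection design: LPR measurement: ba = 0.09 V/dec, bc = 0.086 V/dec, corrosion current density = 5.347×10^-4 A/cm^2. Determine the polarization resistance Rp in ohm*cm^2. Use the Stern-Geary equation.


Apply the Stern-Geary equation: Rp = ba*bc / (2.303*icorr*(ba+bc))
ba*bc = 0.09*0.086 = 0.00774
ba+bc = 0.176; 2.303*icorr*(ba+bc) = 2.303*5.347×10^-4*0.176 = 2.1672888×10^-4
Rp = 0.00774 / 2.1672888×10^-4 = 35.71 ohm*cm^2

35.71 ohm*cm^2


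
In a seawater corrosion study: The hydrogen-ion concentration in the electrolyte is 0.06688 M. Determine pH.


pH = −log10[H+]
pH = −log10(0.06688) = 1.17

1.17


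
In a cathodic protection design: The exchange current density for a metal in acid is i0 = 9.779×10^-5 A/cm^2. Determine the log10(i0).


i0 = 9.779×10^-5 A/cm^2
log10(i0) = -4.01

-4.01


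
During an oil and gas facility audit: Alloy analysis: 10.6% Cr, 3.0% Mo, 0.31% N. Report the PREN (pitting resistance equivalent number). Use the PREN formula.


Apply the PREN formula: PREN = Cr + 3.3*Mo + 16*N
PREN = 10.6 + 3.3*3.0 + 16*0.31
PREN = 10.6 + 9.9 + 4.96 = 25.46

25.46


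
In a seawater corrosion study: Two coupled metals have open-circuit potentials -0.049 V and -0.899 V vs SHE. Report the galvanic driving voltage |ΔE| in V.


Driving voltage is the absolute potential difference.
|ΔE| = |-0.049 − (-0.899)| = 0.85 V

0.85 V


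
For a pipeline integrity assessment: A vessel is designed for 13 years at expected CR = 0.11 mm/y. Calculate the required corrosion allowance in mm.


Corrosion allowance = CR × design life
CA = 0.11 * 13 = 1.43 mm

1.43 mm


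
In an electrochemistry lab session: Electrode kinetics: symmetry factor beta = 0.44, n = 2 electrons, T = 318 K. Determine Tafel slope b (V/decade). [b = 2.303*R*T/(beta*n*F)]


Apply the Tafel slope relation: b = 2.303*R*T/(beta*n*F)
Numerator: 2.303 * 8.314 * 318 = 6088.79
Denominator: 0.44 * 2 * 96485 = 84906.8
b = 6088.79 / 84906.8 = 0.072 V/decade

0.072 V/decade


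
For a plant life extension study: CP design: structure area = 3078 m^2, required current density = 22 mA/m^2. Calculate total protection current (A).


I = area * current density, then convert mA → A (÷1000)
I = 3078 * 22 / 1000 = 67.72 A

67.72 A


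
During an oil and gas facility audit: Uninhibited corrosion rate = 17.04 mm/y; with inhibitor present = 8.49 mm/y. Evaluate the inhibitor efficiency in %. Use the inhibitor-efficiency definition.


Apply the inhibitor-efficiency definition: IE = (CR_blank − CR_inh)/CR_blank × 100
IE = (17.04 − 8.49) / 17.04 × 100
IE = 8.55 / 17.04 × 100 = 50.2 %

50.2 %


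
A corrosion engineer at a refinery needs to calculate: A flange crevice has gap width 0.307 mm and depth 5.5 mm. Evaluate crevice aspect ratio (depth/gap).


Aspect ratio = depth / gap
Ratio = 5.5 / 0.307 = 17.9

17.9


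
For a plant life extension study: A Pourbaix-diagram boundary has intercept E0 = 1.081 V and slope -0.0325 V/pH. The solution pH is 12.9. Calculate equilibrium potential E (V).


Apply the Pourbaix line equation: E = E0 + slope*pH
E = 1.081 + (-0.0325)*12.9 = 1.081 + (-0.41925) = 0.66175 V
Rounded to 4 decimal places: E = 0.6618 V

0.6618 V


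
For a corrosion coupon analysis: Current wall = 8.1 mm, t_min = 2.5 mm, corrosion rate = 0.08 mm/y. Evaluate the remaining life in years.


Apply the remaining-life relation: RL = (t_current − t_min) / CR
RL = (8.1 − 2.5) / 0.08 = 5.6 / 0.08 = 70.0 years

70.0 years


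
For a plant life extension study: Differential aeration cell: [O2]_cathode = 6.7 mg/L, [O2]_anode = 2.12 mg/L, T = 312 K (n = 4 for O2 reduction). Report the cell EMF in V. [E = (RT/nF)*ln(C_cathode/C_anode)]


Apply the Nernst concentration-cell relation: E = (RT/nF)*ln(C_cathode/C_anode)
RT/nF = 8.314*312/(4*96485) = 0.00672117 V
ln(6.7/2.12) = 1.15069
E = 0.00672117 * 1.15069 = 0.00773 V

0.00773 V


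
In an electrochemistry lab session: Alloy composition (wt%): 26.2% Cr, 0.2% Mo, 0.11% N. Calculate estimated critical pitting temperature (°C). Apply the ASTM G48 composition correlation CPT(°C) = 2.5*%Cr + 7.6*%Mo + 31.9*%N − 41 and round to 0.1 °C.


Apply the ASTM G48 empirical CPT estimate: CPT(°C) = 2.5*%Cr + 7.6*%Mo + 31.9*%N − 41
2.5*26.2 = 65.5; 7.6*0.2 = 1.52; 31.9*0.11 = 3.509
CPT = 65.5 + 1.52 + 3.509 − 41 = 29.529 °C
Rounded to 0.1 °C: CPT ≈ 29.5 °C

29.5 °C


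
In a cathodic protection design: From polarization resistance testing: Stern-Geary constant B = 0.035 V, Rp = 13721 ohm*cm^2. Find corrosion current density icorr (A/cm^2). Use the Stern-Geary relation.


Apply the Stern-Geary relation: icorr = B / Rp
icorr = 0.035 / 13721 = 2.551×10^-6 A/cm^2

2.551×10^-6 A/cm^2


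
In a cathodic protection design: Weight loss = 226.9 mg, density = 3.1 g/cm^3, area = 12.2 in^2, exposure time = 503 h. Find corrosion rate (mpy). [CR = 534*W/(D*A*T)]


Apply the mpy weight-loss relation: CR = 534 * W / (D * A * T)
Numerator: 534 * 226.9 = 121164.6
Denominator: 3.1 * 12.2 * 503 = 19023.46
CR = 121164.6 / 19023.46 = 6.369 mpy

6.369 mpy


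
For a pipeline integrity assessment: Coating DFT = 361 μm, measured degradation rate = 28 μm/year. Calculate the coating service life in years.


Service life = thickness / degradation rate
Life = 361 / 28 = 12.9 years

12.9 years


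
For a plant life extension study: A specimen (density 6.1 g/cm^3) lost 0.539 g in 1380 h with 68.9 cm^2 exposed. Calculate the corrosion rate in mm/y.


Apply the mm/y weight-loss relation: CR = 87600 * W / (D * A * T)
Numerator: 87600 * 0.539 = 47216.4
Denominator: 6.1 * 68.9 * 1380 = 580000.2
CR = 47216.4 / 580000.2 = 0.081408 mm/y

0.081408 mm/y


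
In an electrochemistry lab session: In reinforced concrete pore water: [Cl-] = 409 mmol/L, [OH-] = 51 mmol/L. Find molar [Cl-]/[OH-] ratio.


Threshold parameter = [Cl-] / [OH-] (molar basis; both in mmol/L, so units cancel)
Ratio = 409 / 51 = 8.02

8.02


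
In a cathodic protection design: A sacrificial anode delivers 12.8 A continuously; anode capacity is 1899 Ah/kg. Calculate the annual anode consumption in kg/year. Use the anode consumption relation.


Annual consumption = current * hours per year / capacity
Rate = 12.8 * 8760 / 1899 = 59.0 kg/year

59.0 kg/year


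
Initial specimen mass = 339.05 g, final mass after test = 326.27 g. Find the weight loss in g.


Weight loss = initial − final
WL = 339.05 − 326.27 = 12.78 g

12.78 g


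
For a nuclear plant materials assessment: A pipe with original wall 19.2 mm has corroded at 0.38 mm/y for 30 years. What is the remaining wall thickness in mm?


Remaining wall = original − CR × time
t = 19.2 − 0.38*30 = 19.2 − 11.4 = 7.8 mm

7.8 mm


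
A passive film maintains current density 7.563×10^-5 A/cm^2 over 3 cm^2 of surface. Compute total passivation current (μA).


I = i_pass * A, then convert A → μA (×10^6)
I = 7.563×10^-5 * 3 * 10^6 = 226.89 μA

226.89 μA


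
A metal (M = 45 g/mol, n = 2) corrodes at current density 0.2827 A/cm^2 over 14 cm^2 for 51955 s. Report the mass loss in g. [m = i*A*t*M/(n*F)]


Apply Faraday's law: m = i*A*t*M / (n*F)
Total charge passed Q = i*A*t = 0.2827*14*51955 = 205627.499 C
m = Q*M/(n*F) = 205627.499*45/(2*96485) = 47.95169 g

47.95169 g


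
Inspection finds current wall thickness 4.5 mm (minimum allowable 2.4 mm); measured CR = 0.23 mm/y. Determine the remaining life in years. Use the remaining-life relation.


Apply the remaining-life relation: RL = (t_current − t_min) / CR
RL = (4.5 − 2.4) / 0.23 = 2.1 / 0.23 = 9.1 years

9.1 years


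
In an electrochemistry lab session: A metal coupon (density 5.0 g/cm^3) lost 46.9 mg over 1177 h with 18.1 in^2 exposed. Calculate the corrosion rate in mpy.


Apply the mpy weight-loss relation: CR = 534 * W / (D * A * T)
Numerator: 534 * 46.9 = 25044.6
Denominator: 5.0 * 18.1 * 1177 = 106518.5
CR = 25044.6 / 106518.5 = 0.2351 mpy

0.2351 mpy


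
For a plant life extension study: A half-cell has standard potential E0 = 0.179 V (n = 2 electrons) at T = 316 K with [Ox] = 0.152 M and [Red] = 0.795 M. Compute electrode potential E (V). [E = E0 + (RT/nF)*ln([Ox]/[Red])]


Apply the Nernst equation: E = E0 + (RT/nF)*ln([Ox]/[Red])
Step 1: RT/nF = 8.314*316/(2*96485) = 0.01361468 V
Step 2: [Ox]/[Red] = 0.152/0.795 = 0.191195
Step 3: ln(0.191195) = -1.654461
Step 4: correction = 0.01361468 * -1.654461 = -0.023 V
E = 0.179 + -0.023 = 0.156 V

0.156 V


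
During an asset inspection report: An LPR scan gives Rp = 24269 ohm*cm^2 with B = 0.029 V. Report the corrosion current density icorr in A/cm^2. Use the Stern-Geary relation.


Apply the Stern-Geary relation: icorr = B / Rp
icorr = 0.029 / 24269 = 1.195×10^-6 A/cm^2

1.195×10^-6 A/cm^2


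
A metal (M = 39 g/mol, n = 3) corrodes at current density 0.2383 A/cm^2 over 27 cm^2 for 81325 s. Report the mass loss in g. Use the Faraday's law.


Apply Faraday's law: m = i*A*t*M / (n*F)
Total charge passed Q = i*A*t = 0.2383*27*81325 = 523253.1825 C
m = Q*M/(n*F) = 523253.1825*39/(3*96485) = 70.501 g

70.501 g


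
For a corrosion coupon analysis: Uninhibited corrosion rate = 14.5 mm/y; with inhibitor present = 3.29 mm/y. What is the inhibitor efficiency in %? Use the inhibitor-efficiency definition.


Apply the inhibitor-efficiency definition: IE = (CR_blank − CR_inh)/CR_blank × 100
IE = (14.5 − 3.29) / 14.5 × 100
IE = 11.21 / 14.5 × 100 = 77.3 %

77.3 %


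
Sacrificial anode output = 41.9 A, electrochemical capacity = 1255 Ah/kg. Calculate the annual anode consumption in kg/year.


Annual consumption = current * hours per year / capacity
Rate = 41.9 * 8760 / 1255 = 292.5 kg/year

292.5 kg/year


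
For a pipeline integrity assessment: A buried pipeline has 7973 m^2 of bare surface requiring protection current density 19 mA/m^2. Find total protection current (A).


I = area * current density, then convert mA → A (÷1000)
I = 7973 * 19 / 1000 = 151.49 A

151.49 A


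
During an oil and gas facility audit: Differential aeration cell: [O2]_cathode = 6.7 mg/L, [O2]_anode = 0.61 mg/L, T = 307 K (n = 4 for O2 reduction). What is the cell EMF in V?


Apply the Nernst concentration-cell relation: E = (RT/nF)*ln(C_cathode/C_anode)
RT/nF = 8.314*307/(4*96485) = 0.00661346 V
ln(6.7/0.61) = 2.3964
E = 0.00661346 * 2.3964 = 0.01585 V

0.01585 V


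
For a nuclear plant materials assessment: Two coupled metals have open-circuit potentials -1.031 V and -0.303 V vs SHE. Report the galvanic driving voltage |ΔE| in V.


Driving voltage is the absolute potential difference.
|ΔE| = |-1.031 − (-0.303)| = 0.728 V

0.728 V


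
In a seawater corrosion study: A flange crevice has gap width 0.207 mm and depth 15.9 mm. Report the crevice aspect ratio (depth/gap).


Aspect ratio = depth / gap
Ratio = 15.9 / 0.207 = 76.8

76.8


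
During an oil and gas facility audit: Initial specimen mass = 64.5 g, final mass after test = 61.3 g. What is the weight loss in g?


Weight loss = initial − final
WL = 64.5 − 61.3 = 3.2 g

3.2 g


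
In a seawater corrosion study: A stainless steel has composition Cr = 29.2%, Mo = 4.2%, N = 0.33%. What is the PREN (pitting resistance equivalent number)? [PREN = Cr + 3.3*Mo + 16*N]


Apply the PREN formula: PREN = Cr + 3.3*Mo + 16*N
PREN = 29.2 + 3.3*4.2 + 16*0.33
PREN = 29.2 + 13.86 + 5.28 = 48.34

48.34


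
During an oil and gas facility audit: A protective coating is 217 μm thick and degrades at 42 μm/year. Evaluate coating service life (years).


Service life = thickness / degradation rate
Life = 217 / 42 = 5.2 years

5.2 years


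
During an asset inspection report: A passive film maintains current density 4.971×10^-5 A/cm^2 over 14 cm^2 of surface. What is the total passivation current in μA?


I = i_pass * A, then convert A → μA (×10^6)
I = 4.971×10^-5 * 14 * 10^6 = 695.94 μA

695.94 μA


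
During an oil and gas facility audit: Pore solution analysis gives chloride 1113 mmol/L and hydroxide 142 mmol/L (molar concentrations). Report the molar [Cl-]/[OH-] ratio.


Threshold parameter = [Cl-] / [OH-] (molar basis; both in mmol/L, so units cancel)
Ratio = 1113 / 142 = 7.84

7.84


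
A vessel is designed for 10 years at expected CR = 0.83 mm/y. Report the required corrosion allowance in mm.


Corrosion allowance = CR × design life
CA = 0.83 * 10 = 8.3 mm

8.3 mm


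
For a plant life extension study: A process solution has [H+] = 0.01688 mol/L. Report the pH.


pH = −log10[H+]
pH = −log10(0.01688) = 1.77

1.77


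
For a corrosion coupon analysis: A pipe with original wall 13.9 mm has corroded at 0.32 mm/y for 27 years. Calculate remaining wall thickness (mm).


Remaining wall = original − CR × time
t = 13.9 − 0.32*27 = 13.9 − 8.64 = 5.26 mm

5.26 mm


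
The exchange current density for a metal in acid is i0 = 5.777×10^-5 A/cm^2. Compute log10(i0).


i0 = 5.777×10^-5 A/cm^2
log10(i0) = -4.238

-4.238


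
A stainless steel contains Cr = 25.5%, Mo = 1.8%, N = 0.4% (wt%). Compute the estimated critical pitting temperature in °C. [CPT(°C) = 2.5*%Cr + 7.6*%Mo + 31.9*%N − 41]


Apply the ASTM G48 empirical CPT estimate: CPT(°C) = 2.5*%Cr + 7.6*%Mo + 31.9*%N − 41
2.5*25.5 = 63.75; 7.6*1.8 = 13.68; 31.9*0.4 = 12.76
CPT = 63.75 + 13.68 + 12.76 − 41 = 49.19 °C
Rounded to 0.1 °C: CPT ≈ 49.2 °C

49.2 °C


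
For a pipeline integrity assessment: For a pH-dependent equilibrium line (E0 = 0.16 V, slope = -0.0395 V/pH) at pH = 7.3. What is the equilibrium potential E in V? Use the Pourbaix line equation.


Apply the Pourbaix line equation: E = E0 + slope*pH
E = 0.16 + (-0.0395)*7.3 = 0.16 + (-0.28835) = -0.12835 V
Rounded to 3 decimal places: E = -0.128 V

-0.128 V


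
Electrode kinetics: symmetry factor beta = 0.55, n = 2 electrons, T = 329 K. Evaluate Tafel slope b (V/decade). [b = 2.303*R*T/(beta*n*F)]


Apply the Tafel slope relation: b = 2.303*R*T/(beta*n*F)
Numerator: 2.303 * 8.314 * 329 = 6299.41
Denominator: 0.55 * 2 * 96485 = 106133.5
b = 6299.41 / 106133.5 = 0.0594 V/decade

0.0594 V/decade


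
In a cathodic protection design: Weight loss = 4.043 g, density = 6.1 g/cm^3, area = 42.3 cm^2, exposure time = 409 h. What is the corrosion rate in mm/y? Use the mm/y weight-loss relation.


Apply the mm/y weight-loss relation: CR = 87600 * W / (D * A * T)
Numerator: 87600 * 4.043 = 354166.8
Denominator: 6.1 * 42.3 * 409 = 105534.27
CR = 354166.8 / 105534.27 = 3.35594 mm/y

3.35594 mm/y


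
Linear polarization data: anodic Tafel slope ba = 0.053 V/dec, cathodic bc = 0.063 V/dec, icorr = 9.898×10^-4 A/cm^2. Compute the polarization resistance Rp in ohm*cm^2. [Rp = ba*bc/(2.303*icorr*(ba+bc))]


Apply the Stern-Geary equation: Rp = ba*bc / (2.303*icorr*(ba+bc))
ba*bc = 0.053*0.063 = 0.003339
ba+bc = 0.116; 2.303*icorr*(ba+bc) = 2.303*9.898×10^-4*0.116 = 2.6442309×10^-4
Rp = 0.003339 / 2.6442309×10^-4 = 12.63 ohm*cm^2

12.63 ohm*cm^2


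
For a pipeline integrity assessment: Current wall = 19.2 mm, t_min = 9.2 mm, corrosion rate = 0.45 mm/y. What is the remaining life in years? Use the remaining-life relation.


Apply the remaining-life relation: RL = (t_current − t_min) / CR
RL = (19.2 − 9.2) / 0.45 = 10.0 / 0.45 = 22.2 years

22.2 years


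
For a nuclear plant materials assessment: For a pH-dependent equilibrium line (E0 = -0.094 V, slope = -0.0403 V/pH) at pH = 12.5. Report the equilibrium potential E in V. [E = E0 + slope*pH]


Apply the Pourbaix line equation: E = E0 + slope*pH
E = -0.094 + (-0.0403)*12.5 = -0.094 + (-0.50375) = -0.59775 V
Rounded to 4 decimal places: E = -0.5978 V

-0.5978 V


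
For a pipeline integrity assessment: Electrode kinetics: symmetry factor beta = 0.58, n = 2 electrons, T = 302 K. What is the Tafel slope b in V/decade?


Apply the Tafel slope relation: b = 2.303*R*T/(beta*n*F)
Numerator: 2.303 * 8.314 * 302 = 5782.44
Denominator: 0.58 * 2 * 96485 = 111922.6
b = 5782.44 / 111922.6 = 0.0517 V/decade

0.0517 V/decade


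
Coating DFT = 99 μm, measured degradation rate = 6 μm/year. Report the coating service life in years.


Service life = thickness / degradation rate
Life = 99 / 6 = 16.5 years

16.5 years


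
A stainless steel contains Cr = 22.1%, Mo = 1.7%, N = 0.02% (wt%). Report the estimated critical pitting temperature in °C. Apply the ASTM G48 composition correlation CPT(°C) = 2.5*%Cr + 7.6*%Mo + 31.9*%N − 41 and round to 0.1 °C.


Apply the ASTM G48 empirical CPT estimate: CPT(°C) = 2.5*%Cr + 7.6*%Mo + 31.9*%N − 41
2.5*22.1 = 55.25; 7.6*1.7 = 12.92; 31.9*0.02 = 0.638
CPT = 55.25 + 12.92 + 0.638 − 41 = 27.808 °C
Rounded to 0.1 °C: CPT ≈ 27.8 °C

27.8 °C


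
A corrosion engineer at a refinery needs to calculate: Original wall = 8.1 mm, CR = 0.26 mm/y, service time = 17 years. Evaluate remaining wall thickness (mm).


Remaining wall = original − CR × time
t = 8.1 − 0.26*17 = 8.1 − 4.42 = 3.68 mm

3.68 mm


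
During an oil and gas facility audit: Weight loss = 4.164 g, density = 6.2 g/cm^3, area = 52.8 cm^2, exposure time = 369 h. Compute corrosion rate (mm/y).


Apply the mm/y weight-loss relation: CR = 87600 * W / (D * A * T)
Numerator: 87600 * 4.164 = 364766.4
Denominator: 6.2 * 52.8 * 369 = 120795.84
CR = 364766.4 / 120795.84 = 3.0197 mm/y

3.0197 mm/y


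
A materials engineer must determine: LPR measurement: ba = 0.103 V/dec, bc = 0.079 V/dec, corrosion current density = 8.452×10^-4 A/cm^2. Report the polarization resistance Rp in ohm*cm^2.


Apply the Stern-Geary equation: Rp = ba*bc / (2.303*icorr*(ba+bc))
ba*bc = 0.103*0.079 = 0.008137
ba+bc = 0.182; 2.303*icorr*(ba+bc) = 2.303*8.452×10^-4*0.182 = 3.542622×10^-4
Rp = 0.008137 / 3.542622×10^-4 = 22.97 ohm*cm^2

22.97 ohm*cm^2


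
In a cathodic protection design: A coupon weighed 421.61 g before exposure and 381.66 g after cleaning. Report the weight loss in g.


Weight loss = initial − final
WL = 421.61 − 381.66 = 39.95 g

39.95 g


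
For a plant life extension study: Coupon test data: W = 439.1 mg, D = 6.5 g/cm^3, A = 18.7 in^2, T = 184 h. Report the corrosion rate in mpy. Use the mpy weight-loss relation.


Apply the mpy weight-loss relation: CR = 534 * W / (D * A * T)
Numerator: 534 * 439.1 = 234479.4
Denominator: 6.5 * 18.7 * 184 = 22365.2
CR = 234479.4 / 22365.2 = 10.4841 mpy

10.4841 mpy


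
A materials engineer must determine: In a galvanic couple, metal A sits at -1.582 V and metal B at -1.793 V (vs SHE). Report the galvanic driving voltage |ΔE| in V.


Driving voltage is the absolute potential difference.
|ΔE| = |-1.582 − (-1.793)| = 0.211 V

0.211 V
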